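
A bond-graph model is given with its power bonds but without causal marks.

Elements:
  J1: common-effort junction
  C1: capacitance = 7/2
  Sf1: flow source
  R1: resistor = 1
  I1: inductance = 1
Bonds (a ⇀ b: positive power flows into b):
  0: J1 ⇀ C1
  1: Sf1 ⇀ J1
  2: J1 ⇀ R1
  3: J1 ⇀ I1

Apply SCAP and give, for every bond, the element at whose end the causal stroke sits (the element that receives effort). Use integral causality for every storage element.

β0 →J1
β1 →Sf1
β2 →R1
β3 →I1

β1 stroke→Sf1  (Sf1: flow source, stroke at near end)
β0 stroke→J1  (C1 integral (e out))
β2 stroke→R1  (J1: bond 0 brought effort, rest push out)
β3 stroke→I1  (J1: bond 0 brought effort, rest push out)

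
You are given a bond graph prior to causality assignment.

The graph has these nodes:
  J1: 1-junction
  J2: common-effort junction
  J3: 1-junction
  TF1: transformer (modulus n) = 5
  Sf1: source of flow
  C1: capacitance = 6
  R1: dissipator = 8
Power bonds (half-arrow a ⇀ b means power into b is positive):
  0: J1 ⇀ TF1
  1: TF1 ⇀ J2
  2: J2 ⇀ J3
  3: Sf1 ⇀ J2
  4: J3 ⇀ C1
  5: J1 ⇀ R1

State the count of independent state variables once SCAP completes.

1  (C1 all integral)

bond 3 stroke at Sf1  (Sf1 (Sf) sets flow on bond)
bond 4 stroke at J3  (C1: C, integral causality)
bond 2 stroke at J2  (only one flow-in slot at J3)
bond 1 stroke at TF1  (0-jn J2 has e-setter on 2)
bond 0 stroke at J1  (TF1: transformer flips bond 1)
bond 5 stroke at R1  (closing 1-jn rule on J1)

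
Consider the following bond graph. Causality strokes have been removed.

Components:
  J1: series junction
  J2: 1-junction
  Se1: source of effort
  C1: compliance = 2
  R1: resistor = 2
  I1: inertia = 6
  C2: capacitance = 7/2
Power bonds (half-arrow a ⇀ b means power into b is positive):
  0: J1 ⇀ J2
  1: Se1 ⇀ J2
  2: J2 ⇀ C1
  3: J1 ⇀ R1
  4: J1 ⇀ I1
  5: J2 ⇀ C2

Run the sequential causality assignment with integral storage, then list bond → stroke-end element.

b0 stroke→J1
b1 stroke→J2
b2 stroke→J2
b3 stroke→J1
b4 stroke→I1
b5 stroke→J2

β1 stroke→J2  (Se1 fixes effort; stroke away)
β2 stroke→J2  (prefer integral on C1)
β4 stroke→I1  (I1 integral (f out))
β0 stroke→J1  (J1 flow already set via bond 4)
β3 stroke→J1  (1-jn J1 has f-setter on 4)
β5 stroke→J2  (J2: bond 0 brought flow, rest push out)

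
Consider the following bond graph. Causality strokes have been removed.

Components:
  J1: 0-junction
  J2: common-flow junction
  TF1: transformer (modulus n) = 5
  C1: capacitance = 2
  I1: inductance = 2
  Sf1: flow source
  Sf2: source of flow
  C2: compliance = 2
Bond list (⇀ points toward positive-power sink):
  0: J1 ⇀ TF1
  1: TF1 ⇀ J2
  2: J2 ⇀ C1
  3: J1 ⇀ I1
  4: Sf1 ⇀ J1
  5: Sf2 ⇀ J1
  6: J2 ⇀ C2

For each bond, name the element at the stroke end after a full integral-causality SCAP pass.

β0 stroke→J1
β1 stroke→TF1
β2 stroke→J2
β3 stroke→I1
β4 stroke→Sf1
β5 stroke→Sf2
β6 stroke→J2

#4 →Sf1  (Sf1 (Sf) sets flow on bond)
#5 →Sf2  (Sf2 fixes flow; stroke at Sf2)
#2 →J2  (C1: C, integral causality)
#3 →I1  (prefer integral on I1)
#0 →J1  (closing 0-jn rule on J1)
#1 →TF1  (TF1: transformer flips bond 0)
#6 →J2  (J2: bond 1 brought flow, rest push out)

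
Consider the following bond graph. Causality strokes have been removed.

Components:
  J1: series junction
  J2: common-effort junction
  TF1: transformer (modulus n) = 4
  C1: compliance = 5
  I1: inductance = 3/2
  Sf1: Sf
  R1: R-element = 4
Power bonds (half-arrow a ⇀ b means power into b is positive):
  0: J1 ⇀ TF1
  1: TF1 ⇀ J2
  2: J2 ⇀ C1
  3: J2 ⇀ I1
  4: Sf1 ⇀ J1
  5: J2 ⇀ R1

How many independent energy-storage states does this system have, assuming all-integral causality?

2  (C1, I1 all integral)

bond 4 |Sf1  (Sf1 fixes flow; stroke at Sf1)
bond 0 |J1  (J1 flow already set via bond 4)
bond 1 |TF1  (TF TF1: opposite of bond 0)
bond 2 |J2  (C1: C, integral causality)
bond 3 |I1  (J2: bond 2 brought effort, rest push out)
bond 5 |R1  (J2 effort already set via bond 2)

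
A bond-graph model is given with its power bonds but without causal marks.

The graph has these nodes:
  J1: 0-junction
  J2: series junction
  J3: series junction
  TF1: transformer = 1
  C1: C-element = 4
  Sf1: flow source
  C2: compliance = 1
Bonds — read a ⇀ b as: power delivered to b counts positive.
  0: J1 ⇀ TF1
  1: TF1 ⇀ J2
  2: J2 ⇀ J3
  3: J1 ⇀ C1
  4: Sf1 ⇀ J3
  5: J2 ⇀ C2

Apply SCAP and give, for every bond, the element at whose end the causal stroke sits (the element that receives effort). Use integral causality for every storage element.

#0 →TF1
#1 →J2
#2 →J3
#3 →J1
#4 →Sf1
#5 →J2

#4 →Sf1  (Sf1 fixes flow; stroke at Sf1)
#2 →J3  (common-f at J3 fixed by 4)
#1 →J2  (J2 flow already set via bond 2)
#5 →J2  (J2 flow already set via bond 2)
#0 →TF1  (through TF1, causality passes straight; one stroke at TF1)
#3 →J1  (only one effort-in slot at J1)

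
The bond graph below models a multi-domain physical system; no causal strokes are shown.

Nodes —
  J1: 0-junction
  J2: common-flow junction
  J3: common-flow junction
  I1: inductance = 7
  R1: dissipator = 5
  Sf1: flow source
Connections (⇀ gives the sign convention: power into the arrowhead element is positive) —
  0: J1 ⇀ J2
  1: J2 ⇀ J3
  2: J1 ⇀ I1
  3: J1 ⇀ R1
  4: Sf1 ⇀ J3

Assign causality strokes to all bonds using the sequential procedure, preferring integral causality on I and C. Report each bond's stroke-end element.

bond 0 |J2
bond 1 |J3
bond 2 |I1
bond 3 |J1
bond 4 |Sf1

b4 →Sf1  (source Sf1 imposes f)
b1 →J3  (J3: bond 4 brought flow, rest push out)
b0 →J2  (common-f at J2 fixed by 1)
b2 →I1  (prefer integral on I1)
b3 →J1  (J1 needs exactly one e-in)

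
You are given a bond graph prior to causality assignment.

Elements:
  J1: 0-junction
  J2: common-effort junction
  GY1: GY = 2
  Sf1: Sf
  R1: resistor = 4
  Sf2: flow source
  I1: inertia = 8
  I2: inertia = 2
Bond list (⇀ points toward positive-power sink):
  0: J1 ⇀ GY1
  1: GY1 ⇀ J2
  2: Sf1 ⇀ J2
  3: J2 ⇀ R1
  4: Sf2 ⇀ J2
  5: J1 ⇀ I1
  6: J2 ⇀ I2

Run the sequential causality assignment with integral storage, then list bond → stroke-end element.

β2 stroke at Sf1  (source Sf1 imposes f)
β4 stroke at Sf2  (Sf2: flow source, stroke at near end)
β5 stroke at I1  (I1 outputs flow p/I1)
β0 stroke at J1  (J1 needs exactly one e-in)
β1 stroke at J2  (GY1 both-in/both-out from 0)
β3 stroke at R1  (common-e at J2 fixed by 1)
β6 stroke at I2  (J2 effort already set via bond 1)

b0 stroke at J1
b1 stroke at J2
b2 stroke at Sf1
b3 stroke at R1
b4 stroke at Sf2
b5 stroke at I1
b6 stroke at I2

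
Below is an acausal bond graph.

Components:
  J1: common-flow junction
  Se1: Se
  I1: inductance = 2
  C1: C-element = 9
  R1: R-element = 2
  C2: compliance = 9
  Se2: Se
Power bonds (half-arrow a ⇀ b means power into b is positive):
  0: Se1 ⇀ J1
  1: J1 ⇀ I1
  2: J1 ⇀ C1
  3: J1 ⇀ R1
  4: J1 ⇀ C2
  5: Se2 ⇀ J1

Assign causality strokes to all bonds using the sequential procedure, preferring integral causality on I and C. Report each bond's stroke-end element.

b0 stroke at J1  (Se1: effort source, stroke at far end)
b5 stroke at J1  (Se2 (Se) sets effort on bond)
b1 stroke at I1  (I1 outputs flow p/I1)
b2 stroke at J1  (J1: bond 1 brought flow, rest push out)
b3 stroke at J1  (common-f at J1 fixed by 1)
b4 stroke at J1  (common-f at J1 fixed by 1)

#0 →J1
#1 →I1
#2 →J1
#3 →J1
#4 →J1
#5 →J1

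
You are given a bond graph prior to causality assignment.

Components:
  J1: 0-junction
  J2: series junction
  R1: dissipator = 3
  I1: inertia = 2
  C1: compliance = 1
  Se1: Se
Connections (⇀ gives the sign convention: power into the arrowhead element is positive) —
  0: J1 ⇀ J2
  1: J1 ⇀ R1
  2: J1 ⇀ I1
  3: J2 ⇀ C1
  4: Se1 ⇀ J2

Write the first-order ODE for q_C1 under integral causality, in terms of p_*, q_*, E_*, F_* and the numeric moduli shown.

#4 stroke→J2  (source Se1 imposes e)
#2 stroke→I1  (I1: I, integral causality)
#3 stroke→J2  (C1 outputs effort q/C1)
#0 stroke→J1  (J2: last free bond brings flow in)
#1 stroke→R1  (J1: bond 0 brought effort, rest push out)

dq_C1/dt = E_Se1/3 - p_I1/2 - q_C1/3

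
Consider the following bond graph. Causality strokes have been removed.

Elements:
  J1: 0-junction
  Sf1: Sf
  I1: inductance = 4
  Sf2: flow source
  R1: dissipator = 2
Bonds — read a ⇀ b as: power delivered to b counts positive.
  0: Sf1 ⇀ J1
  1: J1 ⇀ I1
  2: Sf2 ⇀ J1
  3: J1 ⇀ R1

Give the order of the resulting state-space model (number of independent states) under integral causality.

b0 stroke→Sf1  (Sf1: flow source, stroke at near end)
b2 stroke→Sf2  (Sf2 (Sf) sets flow on bond)
b1 stroke→I1  (prefer integral on I1)
b3 stroke→J1  (closing 0-jn rule on J1)

1  (I1 all integral)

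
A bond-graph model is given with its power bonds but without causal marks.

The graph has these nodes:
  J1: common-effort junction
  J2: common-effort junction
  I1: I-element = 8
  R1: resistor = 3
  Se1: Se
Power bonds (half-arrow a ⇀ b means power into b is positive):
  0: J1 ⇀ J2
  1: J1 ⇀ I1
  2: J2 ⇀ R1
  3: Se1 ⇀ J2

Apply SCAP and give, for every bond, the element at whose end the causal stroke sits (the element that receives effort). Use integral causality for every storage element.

β3 stroke at J2  (Se1 fixes effort; stroke away)
β0 stroke at J1  (0-jn J2 has e-setter on 3)
β2 stroke at R1  (J2: bond 3 brought effort, rest push out)
β1 stroke at I1  (common-e at J1 fixed by 0)

β0 stroke→J1
β1 stroke→I1
β2 stroke→R1
β3 stroke→J2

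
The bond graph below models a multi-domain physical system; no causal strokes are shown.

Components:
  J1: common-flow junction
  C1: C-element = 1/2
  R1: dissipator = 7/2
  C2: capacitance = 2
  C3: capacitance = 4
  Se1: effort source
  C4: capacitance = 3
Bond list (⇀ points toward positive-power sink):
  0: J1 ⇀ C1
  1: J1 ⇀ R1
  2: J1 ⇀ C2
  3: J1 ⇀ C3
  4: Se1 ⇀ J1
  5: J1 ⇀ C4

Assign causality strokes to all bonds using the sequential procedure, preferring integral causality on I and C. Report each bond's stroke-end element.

b4 →J1  (Se1 fixes effort; stroke away)
b0 →J1  (C1: C, integral causality)
b2 →J1  (prefer integral on C2)
b3 →J1  (prefer integral on C3)
b5 →J1  (C4 integral (e out))
b1 →R1  (closing 1-jn rule on J1)

β0 stroke→J1
β1 stroke→R1
β2 stroke→J1
β3 stroke→J1
β4 stroke→J1
β5 stroke→J1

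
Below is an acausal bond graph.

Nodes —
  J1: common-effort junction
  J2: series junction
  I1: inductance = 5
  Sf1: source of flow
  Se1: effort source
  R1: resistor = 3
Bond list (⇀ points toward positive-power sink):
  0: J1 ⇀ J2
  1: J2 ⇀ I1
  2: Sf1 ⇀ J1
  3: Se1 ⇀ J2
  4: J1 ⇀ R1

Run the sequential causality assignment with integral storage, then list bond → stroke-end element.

β0 stroke at J2
β1 stroke at I1
β2 stroke at Sf1
β3 stroke at J2
β4 stroke at J1

bond 2 →Sf1  (Sf1 fixes flow; stroke at Sf1)
bond 3 →J2  (Se1 fixes effort; stroke away)
bond 1 →I1  (I1 outputs flow p/I1)
bond 0 →J2  (1-jn J2 has f-setter on 1)
bond 4 →J1  (J1 needs exactly one e-in)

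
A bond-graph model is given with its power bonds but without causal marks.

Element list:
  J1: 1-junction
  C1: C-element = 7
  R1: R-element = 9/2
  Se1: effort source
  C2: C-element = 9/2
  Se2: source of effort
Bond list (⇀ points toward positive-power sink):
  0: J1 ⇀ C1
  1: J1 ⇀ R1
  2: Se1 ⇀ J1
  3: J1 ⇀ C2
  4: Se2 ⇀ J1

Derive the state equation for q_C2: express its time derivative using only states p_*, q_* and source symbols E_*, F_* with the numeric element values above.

#2 stroke at J1  (Se1 fixes effort; stroke away)
#4 stroke at J1  (source Se2 imposes e)
#0 stroke at J1  (C1 outputs effort q/C1)
#3 stroke at J1  (C2 outputs effort q/C2)
#1 stroke at R1  (J1: last free bond brings flow in)

dq_C2/dt = 2*E_Se1/9 + 2*E_Se2/9 - 2*q_C1/63 - 4*q_C2/81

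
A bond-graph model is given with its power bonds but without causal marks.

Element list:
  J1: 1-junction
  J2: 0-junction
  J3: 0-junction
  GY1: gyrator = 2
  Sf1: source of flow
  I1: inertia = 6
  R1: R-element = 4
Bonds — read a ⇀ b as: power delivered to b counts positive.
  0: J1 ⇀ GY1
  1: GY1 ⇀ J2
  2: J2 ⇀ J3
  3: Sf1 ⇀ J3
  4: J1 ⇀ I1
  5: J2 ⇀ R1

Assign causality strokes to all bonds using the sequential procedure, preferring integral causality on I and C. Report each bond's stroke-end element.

b3 →Sf1  (Sf1 (Sf) sets flow on bond)
b2 →J3  (closing 0-jn rule on J3)
b4 →I1  (I1: I, integral causality)
b0 →J1  (J1: bond 4 brought flow, rest push out)
b1 →J2  (through GY1, causality inverts; strokes same side of GY1)
b5 →R1  (J2: bond 1 brought effort, rest push out)

bond 0 stroke→J1
bond 1 stroke→J2
bond 2 stroke→J3
bond 3 stroke→Sf1
bond 4 stroke→I1
bond 5 stroke→R1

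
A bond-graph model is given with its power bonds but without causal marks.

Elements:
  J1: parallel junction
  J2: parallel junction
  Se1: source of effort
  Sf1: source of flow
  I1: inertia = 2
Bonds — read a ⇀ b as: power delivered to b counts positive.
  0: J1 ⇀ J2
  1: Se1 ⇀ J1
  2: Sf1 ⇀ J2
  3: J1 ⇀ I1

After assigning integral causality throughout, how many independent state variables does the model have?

b1 |J1  (Se1 (Se) sets effort on bond)
b2 |Sf1  (source Sf1 imposes f)
b0 |J2  (common-e at J1 fixed by 1)
b3 |I1  (J1: bond 1 brought effort, rest push out)

1  (I1 all integral)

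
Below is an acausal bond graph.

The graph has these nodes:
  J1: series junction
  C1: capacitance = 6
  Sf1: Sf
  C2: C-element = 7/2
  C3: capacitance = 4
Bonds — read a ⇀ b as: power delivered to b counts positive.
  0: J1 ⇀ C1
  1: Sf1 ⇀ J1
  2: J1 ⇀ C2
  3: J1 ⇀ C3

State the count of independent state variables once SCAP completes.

#1 stroke at Sf1  (source Sf1 imposes f)
#0 stroke at J1  (1-jn J1 has f-setter on 1)
#2 stroke at J1  (J1 flow already set via bond 1)
#3 stroke at J1  (common-f at J1 fixed by 1)

3  (C1, C2, C3 all integral)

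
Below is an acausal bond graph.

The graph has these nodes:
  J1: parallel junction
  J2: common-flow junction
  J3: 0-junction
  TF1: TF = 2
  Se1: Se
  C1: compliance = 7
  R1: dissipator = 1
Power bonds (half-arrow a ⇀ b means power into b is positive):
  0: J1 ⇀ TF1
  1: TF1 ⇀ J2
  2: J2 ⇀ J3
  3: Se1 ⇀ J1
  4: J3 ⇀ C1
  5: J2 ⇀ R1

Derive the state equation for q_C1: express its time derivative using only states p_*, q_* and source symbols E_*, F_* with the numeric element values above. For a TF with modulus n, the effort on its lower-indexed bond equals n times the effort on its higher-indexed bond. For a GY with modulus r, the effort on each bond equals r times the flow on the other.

dq_C1/dt = E_Se1/2 - q_C1/7

β3 stroke→J1  (source Se1 imposes e)
β0 stroke→TF1  (0-jn J1 has e-setter on 3)
β1 stroke→J2  (TF1 one-in-one-out from 0)
β4 stroke→J3  (C1 outputs effort q/C1)
β2 stroke→J2  (J3 effort already set via bond 4)
β5 stroke→R1  (only one flow-in slot at J2)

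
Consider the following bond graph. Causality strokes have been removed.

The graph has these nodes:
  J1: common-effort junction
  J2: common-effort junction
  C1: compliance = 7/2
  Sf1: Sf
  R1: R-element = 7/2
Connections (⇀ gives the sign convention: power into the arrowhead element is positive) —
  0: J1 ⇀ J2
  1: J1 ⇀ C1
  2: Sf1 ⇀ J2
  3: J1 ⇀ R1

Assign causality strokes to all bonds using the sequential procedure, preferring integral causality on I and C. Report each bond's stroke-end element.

β2 →Sf1  (source Sf1 imposes f)
β0 →J2  (J2 needs exactly one e-in)
β1 →J1  (C1: C, integral causality)
β3 →R1  (common-e at J1 fixed by 1)

bond 0 →J2
bond 1 →J1
bond 2 →Sf1
bond 3 →R1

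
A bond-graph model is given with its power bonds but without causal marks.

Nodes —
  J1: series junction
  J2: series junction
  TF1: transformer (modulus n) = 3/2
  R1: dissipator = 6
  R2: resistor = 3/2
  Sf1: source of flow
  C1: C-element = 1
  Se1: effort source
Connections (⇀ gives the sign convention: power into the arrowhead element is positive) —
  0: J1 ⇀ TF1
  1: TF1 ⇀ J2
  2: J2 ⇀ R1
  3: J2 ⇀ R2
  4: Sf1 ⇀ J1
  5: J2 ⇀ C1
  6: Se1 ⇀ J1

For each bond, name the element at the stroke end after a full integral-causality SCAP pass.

#4 stroke at Sf1  (Sf1: flow source, stroke at near end)
#6 stroke at J1  (source Se1 imposes e)
#0 stroke at J1  (1-jn J1 has f-setter on 4)
#1 stroke at TF1  (through TF1, causality passes straight; one stroke at TF1)
#2 stroke at J2  (J2: bond 1 brought flow, rest push out)
#3 stroke at J2  (J2 flow already set via bond 1)
#5 stroke at J2  (1-jn J2 has f-setter on 1)

β0 →J1
β1 →TF1
β2 →J2
β3 →J2
β4 →Sf1
β5 →J2
β6 →J1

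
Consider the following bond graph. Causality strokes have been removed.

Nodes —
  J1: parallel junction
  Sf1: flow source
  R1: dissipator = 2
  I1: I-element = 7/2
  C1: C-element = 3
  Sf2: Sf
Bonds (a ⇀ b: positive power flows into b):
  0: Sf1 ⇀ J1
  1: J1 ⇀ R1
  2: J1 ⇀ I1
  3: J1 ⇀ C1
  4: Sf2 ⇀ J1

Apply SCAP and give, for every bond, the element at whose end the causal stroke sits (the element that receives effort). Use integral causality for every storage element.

β0 →Sf1  (Sf1 (Sf) sets flow on bond)
β4 →Sf2  (Sf2 fixes flow; stroke at Sf2)
β2 →I1  (I1 outputs flow p/I1)
β3 →J1  (C1 integral (e out))
β1 →R1  (J1: bond 3 brought effort, rest push out)

#0 →Sf1
#1 →R1
#2 →I1
#3 →J1
#4 →Sf2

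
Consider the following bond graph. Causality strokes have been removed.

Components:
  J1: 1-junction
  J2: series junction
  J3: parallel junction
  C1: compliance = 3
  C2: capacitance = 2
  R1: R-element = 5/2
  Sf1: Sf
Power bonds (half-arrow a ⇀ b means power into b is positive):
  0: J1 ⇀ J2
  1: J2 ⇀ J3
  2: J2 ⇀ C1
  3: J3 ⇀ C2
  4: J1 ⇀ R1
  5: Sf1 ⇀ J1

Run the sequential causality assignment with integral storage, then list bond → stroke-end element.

#5 stroke→Sf1  (Sf1 fixes flow; stroke at Sf1)
#0 stroke→J1  (J1 flow already set via bond 5)
#4 stroke→J1  (J1 flow already set via bond 5)
#1 stroke→J2  (J2: bond 0 brought flow, rest push out)
#2 stroke→J2  (J2: bond 0 brought flow, rest push out)
#3 stroke→J3  (J3: last free bond brings effort in)

β0 |J1
β1 |J2
β2 |J2
β3 |J3
β4 |J1
β5 |Sf1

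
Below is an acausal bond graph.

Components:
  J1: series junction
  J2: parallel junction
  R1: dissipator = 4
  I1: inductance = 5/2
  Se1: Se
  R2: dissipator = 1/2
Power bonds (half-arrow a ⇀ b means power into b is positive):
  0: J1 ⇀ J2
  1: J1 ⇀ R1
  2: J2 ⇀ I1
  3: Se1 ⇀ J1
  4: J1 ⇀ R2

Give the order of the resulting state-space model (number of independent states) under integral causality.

bond 3 stroke→J1  (Se1 (Se) sets effort on bond)
bond 2 stroke→I1  (I1 integral (f out))
bond 0 stroke→J2  (only one effort-in slot at J2)
bond 1 stroke→J1  (J1 flow already set via bond 0)
bond 4 stroke→J1  (common-f at J1 fixed by 0)

1  (I1 all integral)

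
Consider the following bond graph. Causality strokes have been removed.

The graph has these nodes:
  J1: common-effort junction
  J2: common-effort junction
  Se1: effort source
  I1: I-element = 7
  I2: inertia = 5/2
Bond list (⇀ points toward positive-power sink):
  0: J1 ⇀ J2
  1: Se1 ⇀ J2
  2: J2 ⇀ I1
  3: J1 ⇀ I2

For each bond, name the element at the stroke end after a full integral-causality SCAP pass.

#0 |J1
#1 |J2
#2 |I1
#3 |I2

bond 1 →J2  (Se1: effort source, stroke at far end)
bond 0 →J1  (0-jn J2 has e-setter on 1)
bond 2 →I1  (common-e at J2 fixed by 1)
bond 3 →I2  (J1 effort already set via bond 0)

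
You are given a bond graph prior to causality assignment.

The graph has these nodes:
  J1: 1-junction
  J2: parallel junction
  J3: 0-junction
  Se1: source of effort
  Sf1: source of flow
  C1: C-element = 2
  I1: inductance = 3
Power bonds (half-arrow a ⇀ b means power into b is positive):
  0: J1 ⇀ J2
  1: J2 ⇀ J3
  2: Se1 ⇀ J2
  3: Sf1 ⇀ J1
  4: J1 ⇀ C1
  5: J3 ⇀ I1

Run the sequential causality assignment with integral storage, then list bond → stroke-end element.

bond 0 stroke→J1
bond 1 stroke→J3
bond 2 stroke→J2
bond 3 stroke→Sf1
bond 4 stroke→J1
bond 5 stroke→I1

#2 stroke→J2  (Se1 (Se) sets effort on bond)
#3 stroke→Sf1  (Sf1 fixes flow; stroke at Sf1)
#0 stroke→J1  (1-jn J1 has f-setter on 3)
#4 stroke→J1  (common-f at J1 fixed by 3)
#1 stroke→J3  (J2: bond 2 brought effort, rest push out)
#5 stroke→I1  (J3 effort already set via bond 1)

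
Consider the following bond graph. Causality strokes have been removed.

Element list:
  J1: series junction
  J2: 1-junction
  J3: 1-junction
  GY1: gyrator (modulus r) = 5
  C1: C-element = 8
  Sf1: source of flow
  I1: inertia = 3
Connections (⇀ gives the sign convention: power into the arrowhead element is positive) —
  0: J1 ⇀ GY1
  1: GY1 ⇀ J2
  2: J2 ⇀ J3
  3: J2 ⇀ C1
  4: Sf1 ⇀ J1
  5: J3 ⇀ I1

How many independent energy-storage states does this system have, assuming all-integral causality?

2  (C1, I1 all integral)

bond 4 stroke at Sf1  (Sf1 (Sf) sets flow on bond)
bond 0 stroke at J1  (common-f at J1 fixed by 4)
bond 1 stroke at J2  (GY GY1: same side as bond 0)
bond 3 stroke at J2  (C1 outputs effort q/C1)
bond 2 stroke at J3  (closing 1-jn rule on J2)
bond 5 stroke at I1  (J3 needs exactly one f-in)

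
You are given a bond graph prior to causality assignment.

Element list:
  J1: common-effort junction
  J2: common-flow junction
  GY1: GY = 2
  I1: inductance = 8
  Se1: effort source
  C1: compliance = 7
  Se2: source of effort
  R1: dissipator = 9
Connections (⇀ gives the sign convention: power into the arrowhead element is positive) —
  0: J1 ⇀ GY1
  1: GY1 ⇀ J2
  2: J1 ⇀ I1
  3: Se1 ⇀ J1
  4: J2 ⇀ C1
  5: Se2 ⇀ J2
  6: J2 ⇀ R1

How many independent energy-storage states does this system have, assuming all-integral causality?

2  (C1, I1 all integral)

β3 stroke at J1  (Se1 fixes effort; stroke away)
β5 stroke at J2  (Se2 (Se) sets effort on bond)
β0 stroke at GY1  (J1 effort already set via bond 3)
β2 stroke at I1  (J1: bond 3 brought effort, rest push out)
β1 stroke at GY1  (GY1: gyrator matches bond 0)
β4 stroke at J2  (1-jn J2 has f-setter on 1)
β6 stroke at J2  (J2 flow already set via bond 1)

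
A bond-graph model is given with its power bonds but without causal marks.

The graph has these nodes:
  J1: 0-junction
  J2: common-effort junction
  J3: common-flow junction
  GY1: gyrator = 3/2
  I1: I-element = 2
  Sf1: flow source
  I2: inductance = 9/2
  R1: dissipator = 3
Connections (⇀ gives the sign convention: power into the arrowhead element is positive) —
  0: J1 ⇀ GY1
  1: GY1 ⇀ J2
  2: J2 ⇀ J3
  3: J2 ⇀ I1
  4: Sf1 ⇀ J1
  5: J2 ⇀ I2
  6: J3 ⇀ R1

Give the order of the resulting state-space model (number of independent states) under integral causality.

#4 →Sf1  (Sf1 fixes flow; stroke at Sf1)
#0 →J1  (only one effort-in slot at J1)
#1 →J2  (GY GY1: same side as bond 0)
#2 →J3  (common-e at J2 fixed by 1)
#3 →I1  (0-jn J2 has e-setter on 1)
#5 →I2  (common-e at J2 fixed by 1)
#6 →R1  (J3 needs exactly one f-in)

2  (I1, I2 all integral)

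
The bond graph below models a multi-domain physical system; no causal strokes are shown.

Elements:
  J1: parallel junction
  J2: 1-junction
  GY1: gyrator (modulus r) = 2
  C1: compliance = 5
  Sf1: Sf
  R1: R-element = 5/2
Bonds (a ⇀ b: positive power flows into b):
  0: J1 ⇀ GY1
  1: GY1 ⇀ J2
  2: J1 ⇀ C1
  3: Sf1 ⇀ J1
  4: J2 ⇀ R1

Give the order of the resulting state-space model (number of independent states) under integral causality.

b3 stroke at Sf1  (Sf1: flow source, stroke at near end)
b2 stroke at J1  (C1: C, integral causality)
b0 stroke at GY1  (0-jn J1 has e-setter on 2)
b1 stroke at GY1  (GY1 both-in/both-out from 0)
b4 stroke at J2  (common-f at J2 fixed by 1)

1  (C1 all integral)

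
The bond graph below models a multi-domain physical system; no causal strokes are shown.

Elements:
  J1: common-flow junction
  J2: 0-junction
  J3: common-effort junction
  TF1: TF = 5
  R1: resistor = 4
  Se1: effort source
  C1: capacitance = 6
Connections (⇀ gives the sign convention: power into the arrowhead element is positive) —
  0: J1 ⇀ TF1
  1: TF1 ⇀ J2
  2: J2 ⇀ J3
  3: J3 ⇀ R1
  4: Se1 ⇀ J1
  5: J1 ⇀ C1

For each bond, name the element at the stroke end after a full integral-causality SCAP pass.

bond 0 |TF1
bond 1 |J2
bond 2 |J3
bond 3 |R1
bond 4 |J1
bond 5 |J1

β4 |J1  (Se1 fixes effort; stroke away)
β5 |J1  (C1 outputs effort q/C1)
β0 |TF1  (J1 needs exactly one f-in)
β1 |J2  (TF1: transformer flips bond 0)
β2 |J3  (0-jn J2 has e-setter on 1)
β3 |R1  (J3: bond 2 brought effort, rest push out)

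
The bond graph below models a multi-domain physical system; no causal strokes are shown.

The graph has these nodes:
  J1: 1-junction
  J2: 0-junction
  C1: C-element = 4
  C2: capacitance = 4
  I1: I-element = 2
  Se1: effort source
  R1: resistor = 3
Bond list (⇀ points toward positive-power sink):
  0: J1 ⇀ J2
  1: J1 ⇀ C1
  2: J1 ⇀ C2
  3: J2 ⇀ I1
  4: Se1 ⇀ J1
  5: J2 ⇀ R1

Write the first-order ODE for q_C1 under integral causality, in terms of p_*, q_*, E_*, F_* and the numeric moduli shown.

dq_C1/dt = E_Se1/3 + p_I1/2 - q_C1/12 - q_C2/12

b4 stroke at J1  (Se1 fixes effort; stroke away)
b1 stroke at J1  (C1: C, integral causality)
b2 stroke at J1  (C2: C, integral causality)
b0 stroke at J2  (only one flow-in slot at J1)
b3 stroke at I1  (J2: bond 0 brought effort, rest push out)
b5 stroke at R1  (J2: bond 0 brought effort, rest push out)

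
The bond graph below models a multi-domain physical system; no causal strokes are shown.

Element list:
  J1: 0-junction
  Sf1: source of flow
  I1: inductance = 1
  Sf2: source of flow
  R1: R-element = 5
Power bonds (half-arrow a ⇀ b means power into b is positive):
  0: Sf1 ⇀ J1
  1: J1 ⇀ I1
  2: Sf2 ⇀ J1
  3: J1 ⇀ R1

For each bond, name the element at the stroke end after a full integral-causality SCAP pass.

b0 stroke at Sf1  (Sf1 (Sf) sets flow on bond)
b2 stroke at Sf2  (Sf2 fixes flow; stroke at Sf2)
b1 stroke at I1  (I1 outputs flow p/I1)
b3 stroke at J1  (J1: last free bond brings effort in)

β0 stroke at Sf1
β1 stroke at I1
β2 stroke at Sf2
β3 stroke at J1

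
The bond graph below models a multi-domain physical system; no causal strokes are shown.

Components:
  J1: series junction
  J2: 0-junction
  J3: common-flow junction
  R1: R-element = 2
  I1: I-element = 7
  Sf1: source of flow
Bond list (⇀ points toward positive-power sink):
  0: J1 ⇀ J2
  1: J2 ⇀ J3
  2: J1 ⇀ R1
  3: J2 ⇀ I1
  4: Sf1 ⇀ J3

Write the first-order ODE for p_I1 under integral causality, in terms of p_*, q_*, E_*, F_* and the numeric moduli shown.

bond 4 →Sf1  (Sf1: flow source, stroke at near end)
bond 1 →J3  (common-f at J3 fixed by 4)
bond 3 →I1  (I1 outputs flow p/I1)
bond 0 →J2  (J2: last free bond brings effort in)
bond 2 →J1  (J1: bond 0 brought flow, rest push out)

dp_I1/dt = -2*F_Sf1 - 2*p_I1/7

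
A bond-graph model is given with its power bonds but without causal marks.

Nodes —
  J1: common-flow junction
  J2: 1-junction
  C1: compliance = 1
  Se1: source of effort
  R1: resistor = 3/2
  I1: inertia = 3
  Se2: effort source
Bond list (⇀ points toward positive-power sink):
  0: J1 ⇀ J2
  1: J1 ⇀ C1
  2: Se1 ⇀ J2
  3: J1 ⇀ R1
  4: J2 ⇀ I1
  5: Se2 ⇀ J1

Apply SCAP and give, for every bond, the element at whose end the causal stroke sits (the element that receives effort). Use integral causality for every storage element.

b2 stroke→J2  (source Se1 imposes e)
b5 stroke→J1  (Se2: effort source, stroke at far end)
b1 stroke→J1  (prefer integral on C1)
b4 stroke→I1  (I1: I, integral causality)
b0 stroke→J2  (common-f at J2 fixed by 4)
b3 stroke→J1  (common-f at J1 fixed by 0)

β0 →J2
β1 →J1
β2 →J2
β3 →J1
β4 →I1
β5 →J1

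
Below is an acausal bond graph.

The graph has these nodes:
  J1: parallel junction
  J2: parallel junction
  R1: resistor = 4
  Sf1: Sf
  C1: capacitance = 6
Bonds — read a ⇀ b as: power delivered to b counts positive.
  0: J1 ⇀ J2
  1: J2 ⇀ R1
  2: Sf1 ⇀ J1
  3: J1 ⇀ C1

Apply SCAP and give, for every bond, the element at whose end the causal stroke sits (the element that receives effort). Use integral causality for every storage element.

b2 →Sf1  (Sf1 (Sf) sets flow on bond)
b3 →J1  (prefer integral on C1)
b0 →J2  (J1: bond 3 brought effort, rest push out)
b1 →R1  (J2: bond 0 brought effort, rest push out)

bond 0 →J2
bond 1 →R1
bond 2 →Sf1
bond 3 →J1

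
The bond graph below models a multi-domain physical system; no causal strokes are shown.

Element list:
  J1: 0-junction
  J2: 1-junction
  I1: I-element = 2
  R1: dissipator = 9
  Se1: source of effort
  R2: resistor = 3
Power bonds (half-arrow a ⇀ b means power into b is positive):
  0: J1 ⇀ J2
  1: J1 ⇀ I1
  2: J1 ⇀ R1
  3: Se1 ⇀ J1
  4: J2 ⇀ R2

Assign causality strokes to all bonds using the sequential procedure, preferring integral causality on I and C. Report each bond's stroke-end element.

β3 stroke at J1  (Se1 (Se) sets effort on bond)
β0 stroke at J2  (J1: bond 3 brought effort, rest push out)
β1 stroke at I1  (0-jn J1 has e-setter on 3)
β2 stroke at R1  (common-e at J1 fixed by 3)
β4 stroke at R2  (closing 1-jn rule on J2)

#0 stroke at J2
#1 stroke at I1
#2 stroke at R1
#3 stroke at J1
#4 stroke at R2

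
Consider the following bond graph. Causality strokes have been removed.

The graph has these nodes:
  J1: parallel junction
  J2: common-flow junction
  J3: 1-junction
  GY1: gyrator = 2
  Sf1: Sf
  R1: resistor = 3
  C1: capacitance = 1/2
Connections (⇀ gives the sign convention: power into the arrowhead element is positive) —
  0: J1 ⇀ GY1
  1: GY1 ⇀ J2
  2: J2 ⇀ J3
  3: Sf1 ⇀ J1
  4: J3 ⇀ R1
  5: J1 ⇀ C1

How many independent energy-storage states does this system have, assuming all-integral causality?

bond 3 |Sf1  (Sf1 (Sf) sets flow on bond)
bond 5 |J1  (prefer integral on C1)
bond 0 |GY1  (J1 effort already set via bond 5)
bond 1 |GY1  (through GY1, causality inverts; strokes same side of GY1)
bond 2 |J2  (1-jn J2 has f-setter on 1)
bond 4 |J3  (J3: bond 2 brought flow, rest push out)

1  (C1 all integral)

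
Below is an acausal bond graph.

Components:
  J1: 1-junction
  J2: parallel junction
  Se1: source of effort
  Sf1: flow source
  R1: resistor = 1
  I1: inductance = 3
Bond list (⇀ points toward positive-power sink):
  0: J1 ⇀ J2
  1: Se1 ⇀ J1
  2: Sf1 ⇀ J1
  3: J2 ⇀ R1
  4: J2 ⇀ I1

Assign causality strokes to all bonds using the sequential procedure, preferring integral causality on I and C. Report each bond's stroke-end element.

β0 stroke at J1
β1 stroke at J1
β2 stroke at Sf1
β3 stroke at J2
β4 stroke at I1

#1 |J1  (Se1: effort source, stroke at far end)
#2 |Sf1  (Sf1 fixes flow; stroke at Sf1)
#0 |J1  (J1 flow already set via bond 2)
#4 |I1  (prefer integral on I1)
#3 |J2  (only one effort-in slot at J2)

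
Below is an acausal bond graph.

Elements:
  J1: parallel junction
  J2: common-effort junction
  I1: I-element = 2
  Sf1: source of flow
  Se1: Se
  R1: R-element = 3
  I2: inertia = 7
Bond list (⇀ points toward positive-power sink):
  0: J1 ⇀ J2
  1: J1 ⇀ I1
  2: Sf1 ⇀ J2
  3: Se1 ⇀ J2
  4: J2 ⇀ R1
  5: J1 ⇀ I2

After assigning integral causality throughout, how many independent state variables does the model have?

bond 2 →Sf1  (Sf1: flow source, stroke at near end)
bond 3 →J2  (Se1 (Se) sets effort on bond)
bond 0 →J1  (common-e at J2 fixed by 3)
bond 4 →R1  (J2 effort already set via bond 3)
bond 1 →I1  (J1: bond 0 brought effort, rest push out)
bond 5 →I2  (common-e at J1 fixed by 0)

2  (I1, I2 all integral)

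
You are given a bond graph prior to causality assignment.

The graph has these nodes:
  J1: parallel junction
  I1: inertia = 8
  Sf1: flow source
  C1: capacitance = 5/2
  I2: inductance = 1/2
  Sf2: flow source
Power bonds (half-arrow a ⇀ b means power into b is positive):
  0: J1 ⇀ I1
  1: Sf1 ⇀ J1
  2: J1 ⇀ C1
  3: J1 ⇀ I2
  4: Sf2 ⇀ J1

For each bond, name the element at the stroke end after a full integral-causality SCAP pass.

β1 stroke→Sf1  (Sf1 (Sf) sets flow on bond)
β4 stroke→Sf2  (Sf2: flow source, stroke at near end)
β0 stroke→I1  (I1 outputs flow p/I1)
β2 stroke→J1  (prefer integral on C1)
β3 stroke→I2  (0-jn J1 has e-setter on 2)

β0 →I1
β1 →Sf1
β2 →J1
β3 →I2
β4 →Sf2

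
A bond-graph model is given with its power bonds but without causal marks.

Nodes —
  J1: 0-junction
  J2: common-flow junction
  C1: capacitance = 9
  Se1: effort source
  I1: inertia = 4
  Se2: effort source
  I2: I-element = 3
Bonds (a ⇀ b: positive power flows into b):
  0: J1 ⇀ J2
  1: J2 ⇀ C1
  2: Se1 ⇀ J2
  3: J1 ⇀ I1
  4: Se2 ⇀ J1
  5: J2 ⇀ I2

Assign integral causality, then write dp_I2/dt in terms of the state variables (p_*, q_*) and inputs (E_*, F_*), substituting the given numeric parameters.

bond 2 |J2  (Se1 (Se) sets effort on bond)
bond 4 |J1  (source Se2 imposes e)
bond 0 |J2  (common-e at J1 fixed by 4)
bond 3 |I1  (0-jn J1 has e-setter on 4)
bond 1 |J2  (C1 integral (e out))
bond 5 |I2  (J2 needs exactly one f-in)

dp_I2/dt = E_Se1 + E_Se2 - q_C1/9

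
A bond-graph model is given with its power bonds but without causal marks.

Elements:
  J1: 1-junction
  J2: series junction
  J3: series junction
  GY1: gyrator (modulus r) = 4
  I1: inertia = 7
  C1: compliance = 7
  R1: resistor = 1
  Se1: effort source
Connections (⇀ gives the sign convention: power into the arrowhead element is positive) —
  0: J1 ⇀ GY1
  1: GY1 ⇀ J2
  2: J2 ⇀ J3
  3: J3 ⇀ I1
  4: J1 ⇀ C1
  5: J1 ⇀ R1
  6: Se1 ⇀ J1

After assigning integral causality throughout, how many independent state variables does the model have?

2  (C1, I1 all integral)

#6 stroke at J1  (source Se1 imposes e)
#3 stroke at I1  (I1: I, integral causality)
#2 stroke at J3  (J3: bond 3 brought flow, rest push out)
#1 stroke at J2  (J2 flow already set via bond 2)
#0 stroke at J1  (GY1 both-in/both-out from 1)
#4 stroke at J1  (C1: C, integral causality)
#5 stroke at R1  (closing 1-jn rule on J1)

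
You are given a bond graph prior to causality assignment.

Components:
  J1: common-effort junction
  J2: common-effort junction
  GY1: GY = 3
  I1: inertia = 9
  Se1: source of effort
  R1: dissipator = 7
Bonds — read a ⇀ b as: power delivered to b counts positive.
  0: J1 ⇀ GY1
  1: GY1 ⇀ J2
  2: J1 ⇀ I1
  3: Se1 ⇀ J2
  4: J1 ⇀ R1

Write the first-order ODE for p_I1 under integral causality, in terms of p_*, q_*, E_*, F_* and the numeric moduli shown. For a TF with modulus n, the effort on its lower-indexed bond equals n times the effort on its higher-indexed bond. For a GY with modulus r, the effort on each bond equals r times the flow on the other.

dp_I1/dt = -7*E_Se1/3 - 7*p_I1/9

#3 |J2  (Se1 (Se) sets effort on bond)
#1 |GY1  (J2: bond 3 brought effort, rest push out)
#0 |GY1  (through GY1, causality inverts; strokes same side of GY1)
#2 |I1  (prefer integral on I1)
#4 |J1  (only one effort-in slot at J1)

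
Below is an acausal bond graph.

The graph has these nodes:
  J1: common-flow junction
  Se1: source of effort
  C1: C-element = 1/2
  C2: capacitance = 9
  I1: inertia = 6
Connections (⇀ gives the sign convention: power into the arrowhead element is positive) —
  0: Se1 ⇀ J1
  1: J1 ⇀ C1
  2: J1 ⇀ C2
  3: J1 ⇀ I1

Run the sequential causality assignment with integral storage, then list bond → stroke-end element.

b0 |J1
b1 |J1
b2 |J1
b3 |I1

b0 stroke at J1  (Se1 fixes effort; stroke away)
b1 stroke at J1  (prefer integral on C1)
b2 stroke at J1  (C2: C, integral causality)
b3 stroke at I1  (J1 needs exactly one f-in)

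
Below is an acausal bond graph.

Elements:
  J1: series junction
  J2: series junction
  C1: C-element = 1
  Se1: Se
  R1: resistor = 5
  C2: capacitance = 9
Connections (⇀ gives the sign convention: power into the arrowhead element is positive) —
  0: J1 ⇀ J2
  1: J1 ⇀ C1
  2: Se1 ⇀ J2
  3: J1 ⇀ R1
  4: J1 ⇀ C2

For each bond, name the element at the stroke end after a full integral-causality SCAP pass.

b2 |J2  (Se1 fixes effort; stroke away)
b0 |J1  (only one flow-in slot at J2)
b1 |J1  (C1: C, integral causality)
b4 |J1  (C2 integral (e out))
b3 |R1  (only one flow-in slot at J1)

bond 0 stroke→J1
bond 1 stroke→J1
bond 2 stroke→J2
bond 3 stroke→R1
bond 4 stroke→J1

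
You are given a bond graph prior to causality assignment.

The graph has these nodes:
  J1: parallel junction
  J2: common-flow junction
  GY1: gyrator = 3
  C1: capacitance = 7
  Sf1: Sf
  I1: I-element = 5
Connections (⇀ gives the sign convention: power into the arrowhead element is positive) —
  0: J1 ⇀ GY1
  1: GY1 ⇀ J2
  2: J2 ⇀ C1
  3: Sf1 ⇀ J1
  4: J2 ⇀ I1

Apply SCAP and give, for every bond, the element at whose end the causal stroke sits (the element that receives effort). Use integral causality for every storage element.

β3 stroke→Sf1  (Sf1 fixes flow; stroke at Sf1)
β0 stroke→J1  (only one effort-in slot at J1)
β1 stroke→J2  (GY1 both-in/both-out from 0)
β2 stroke→J2  (C1 integral (e out))
β4 stroke→I1  (J2 needs exactly one f-in)

b0 stroke→J1
b1 stroke→J2
b2 stroke→J2
b3 stroke→Sf1
b4 stroke→I1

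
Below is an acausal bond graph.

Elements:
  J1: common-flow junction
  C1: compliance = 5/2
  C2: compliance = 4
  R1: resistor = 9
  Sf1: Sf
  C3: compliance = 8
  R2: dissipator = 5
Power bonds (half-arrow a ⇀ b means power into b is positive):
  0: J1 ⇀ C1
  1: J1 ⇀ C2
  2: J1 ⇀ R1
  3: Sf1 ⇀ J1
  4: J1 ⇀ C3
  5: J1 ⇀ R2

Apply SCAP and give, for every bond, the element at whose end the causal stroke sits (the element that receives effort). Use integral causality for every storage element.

bond 0 stroke at J1
bond 1 stroke at J1
bond 2 stroke at J1
bond 3 stroke at Sf1
bond 4 stroke at J1
bond 5 stroke at J1

β3 stroke→Sf1  (source Sf1 imposes f)
β0 stroke→J1  (1-jn J1 has f-setter on 3)
β1 stroke→J1  (common-f at J1 fixed by 3)
β2 stroke→J1  (J1 flow already set via bond 3)
β4 stroke→J1  (J1 flow already set via bond 3)
β5 stroke→J1  (J1: bond 3 brought flow, rest push out)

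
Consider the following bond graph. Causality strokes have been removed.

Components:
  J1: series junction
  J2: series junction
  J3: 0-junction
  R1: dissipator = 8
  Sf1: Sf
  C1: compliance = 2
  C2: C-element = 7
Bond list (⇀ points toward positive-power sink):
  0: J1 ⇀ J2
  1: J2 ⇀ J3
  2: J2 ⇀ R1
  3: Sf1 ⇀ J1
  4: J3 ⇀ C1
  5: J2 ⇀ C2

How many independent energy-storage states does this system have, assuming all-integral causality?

b3 stroke→Sf1  (Sf1 (Sf) sets flow on bond)
b0 stroke→J1  (1-jn J1 has f-setter on 3)
b1 stroke→J2  (common-f at J2 fixed by 0)
b2 stroke→J2  (J2: bond 0 brought flow, rest push out)
b5 stroke→J2  (J2: bond 0 brought flow, rest push out)
b4 stroke→J3  (only one effort-in slot at J3)

2  (C1, C2 all integral)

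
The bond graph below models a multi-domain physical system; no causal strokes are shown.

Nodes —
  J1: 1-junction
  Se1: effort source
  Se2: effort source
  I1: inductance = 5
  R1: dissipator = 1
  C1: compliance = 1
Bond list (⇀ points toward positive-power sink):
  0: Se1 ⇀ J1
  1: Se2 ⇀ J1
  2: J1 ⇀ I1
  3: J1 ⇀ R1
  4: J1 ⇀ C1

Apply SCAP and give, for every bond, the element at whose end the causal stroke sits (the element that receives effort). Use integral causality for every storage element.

#0 →J1  (source Se1 imposes e)
#1 →J1  (source Se2 imposes e)
#2 →I1  (I1 outputs flow p/I1)
#3 →J1  (1-jn J1 has f-setter on 2)
#4 →J1  (1-jn J1 has f-setter on 2)

b0 |J1
b1 |J1
b2 |I1
b3 |J1
b4 |J1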